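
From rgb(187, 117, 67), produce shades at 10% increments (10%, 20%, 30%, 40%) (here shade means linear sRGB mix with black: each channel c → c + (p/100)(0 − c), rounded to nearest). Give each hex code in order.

10%: (187 − 18.7 = 168.3→168, 117 − 11.7 = 105.3→105, 67 − 6.7 = 60.3→60) → #A8693C
20%: (187 − 37.4 = 149.6→150, 117 − 23.4 = 93.6→94, 67 − 13.4 = 53.6→54) → #965E36
30%: (187 − 56.1 = 130.9→131, 117 − 35.1 = 81.9→82, 67 − 20.1 = 46.9→47) → #83522F
40%: (187 − 74.8 = 112.2→112, 117 − 46.8 = 70.2→70, 67 − 26.8 = 40.2→40) → #704628

#A8693C, #965E36, #83522F, #704628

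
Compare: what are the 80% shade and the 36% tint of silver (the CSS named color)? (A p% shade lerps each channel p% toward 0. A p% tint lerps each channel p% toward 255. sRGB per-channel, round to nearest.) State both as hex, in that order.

#262626, #D7D7D7

CSS silver is rgb(192, 192, 192).
80% shade:
  R: 192 + 0.8×(0−192) = 192 − 153.6 = 38.4 → 38
  G: 192 + 0.8×(0−192) = 192 − 153.6 = 38.4 → 38
  B: 192 − 153.6 = 38.4 → 38
  → #262626
36% tint:
  R: 192 + 22.68 = 214.68 → 215
  G: 192 + 0.36×(255−192) = 192 + 22.68 = 214.68 → 215
  B: 192 + 22.68 = 214.68 → 215
  → #D7D7D7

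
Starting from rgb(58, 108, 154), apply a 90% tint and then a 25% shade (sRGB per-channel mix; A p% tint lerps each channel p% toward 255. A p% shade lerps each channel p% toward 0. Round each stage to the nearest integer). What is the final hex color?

#B0B4B8

Per channel, c → c + 0.9(255 − c):
  R: 58 + 0.9×(255−58) = 58 + 177.3 = 235.3 → 235
  G: 108 + 132.3 = 240.3 → 240
  B: 154 + 90.9 = 244.9 → 245
After the tint: rgb(235, 240, 245) = #EBF0F5.
Per channel, c → c + 0.25(0 − c):
  R: 235 + 0.25×(0−235) = 235 − 58.75 = 176.25 → 176
  G: 240 + 0.25×(0−240) = 240 − 60 = 180 → 180
  B: 245 − 61.25 = 183.75 → 184
rgb(176, 180, 184) = #B0B4B8.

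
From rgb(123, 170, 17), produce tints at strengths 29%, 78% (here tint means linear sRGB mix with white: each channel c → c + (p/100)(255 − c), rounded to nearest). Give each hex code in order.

#A1C356, #E2ECCB

29%: (123 + 38.28 = 161.28→161, 170 + 24.65 = 194.65→195, 17 + 69.02 = 86.02→86) → #A1C356
78%: (123 + 102.96 = 225.96→226, 170 + 66.3 = 236.3→236, 17 + 185.64 = 202.64→203) → #E2ECCB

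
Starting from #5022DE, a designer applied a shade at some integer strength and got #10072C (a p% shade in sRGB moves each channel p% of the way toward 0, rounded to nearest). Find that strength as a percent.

80%

#5022DE is rgb(80, 34, 222); #10072C is rgb(16, 7, 44).
On the B channel (widest range): 44 ≈ 222 + (p/100)(0 − 222), so p ≈ 100×(44 − 222)/(0 − 222) = -17800/-222 = 80.18.
p = 80 reproduces all three channels after rounding.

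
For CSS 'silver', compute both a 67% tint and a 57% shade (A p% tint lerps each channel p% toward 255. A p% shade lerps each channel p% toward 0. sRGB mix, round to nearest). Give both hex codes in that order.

CSS silver is rgb(192, 192, 192).
67% tint:
  R: 192 + 42.21 = 234.21 → 234
  G: 192 + 42.21 = 234.21 → 234
  B: 192 + 42.21 = 234.21 → 234
  → #EAEAEA
57% shade:
  R: 192 + 0.57×(0−192) = 192 − 109.44 = 82.56 → 83
  G: 192 + 0.57×(0−192) = 192 − 109.44 = 82.56 → 83
  B: 192 + 0.57×(0−192) = 192 − 109.44 = 82.56 → 83
  → #535353

#EAEAEA, #535353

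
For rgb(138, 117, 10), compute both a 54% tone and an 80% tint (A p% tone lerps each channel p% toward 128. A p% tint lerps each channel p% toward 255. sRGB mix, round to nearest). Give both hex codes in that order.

#857b4a, #e8e3ce

54% tone:
  R: 138 − 5.4 = 132.6 → 133
  G: 117 + 0.54×(128−117) = 117 + 5.94 = 122.94 → 123
  B: 10 + 0.54×(128−10) = 10 + 63.72 = 73.72 → 74
  → #857b4a
80% tint:
  R: 138 + 0.8×(255−138) = 138 + 93.6 = 231.6 → 232
  G: 117 + 110.4 = 227.4 → 227
  B: 10 + 0.8×(255−10) = 10 + 196 = 206 → 206
  → #e8e3ce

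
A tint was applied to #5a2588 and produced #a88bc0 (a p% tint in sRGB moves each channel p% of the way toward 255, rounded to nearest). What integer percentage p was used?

47%

#5a2588 is rgb(90, 37, 136); #a88bc0 is rgb(168, 139, 192).
On the G channel (widest range): 139 ≈ 37 + (p/100)(255 − 37), so p ≈ 100×(139 − 37)/(255 − 37) = 10200/218 = 46.79.
p = 47 reproduces all three channels after rounding.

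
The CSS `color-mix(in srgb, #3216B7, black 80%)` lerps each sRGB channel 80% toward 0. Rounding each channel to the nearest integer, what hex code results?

#3216B7 is rgb(50, 22, 183).
Lerp each channel 80% toward 0:
  R: 50 + 0.8×(0−50) = 50 − 40 = 10 → 10
  G: 22 + 0.8×(0−22) = 22 − 17.6 = 4.4 → 4
  B: 183 + 0.8×(0−183) = 183 − 146.4 = 36.6 → 37
rgb(10, 4, 37) = #0A0425.

#0A0425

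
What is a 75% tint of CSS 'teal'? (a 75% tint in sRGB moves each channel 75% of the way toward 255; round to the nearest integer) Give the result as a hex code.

#BFDFDF

CSS teal is rgb(0, 128, 128).
Lerp each channel 75% toward 255:
  R: 0 + 0.75×(255−0) = 0 + 191.25 = 191.25 → 191
  G: 128 + 95.25 = 223.25 → 223
  B: 128 + 95.25 = 223.25 → 223
rgb(191, 223, 223) = #BFDFDF.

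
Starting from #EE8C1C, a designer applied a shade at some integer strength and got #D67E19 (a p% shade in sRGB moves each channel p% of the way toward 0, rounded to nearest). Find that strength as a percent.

#EE8C1C is rgb(238, 140, 28); #D67E19 is rgb(214, 126, 25).
On the R channel (widest range): 214 ≈ 238 + (p/100)(0 − 238), so p ≈ 100×(214 − 238)/(0 − 238) = -2400/-238 = 10.08.
p = 10 reproduces all three channels after rounding.

10%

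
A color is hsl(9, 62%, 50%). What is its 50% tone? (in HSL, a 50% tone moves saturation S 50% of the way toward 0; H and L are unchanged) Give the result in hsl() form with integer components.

S moves 50% from 62 toward 0: 62 − 31 = 31 → 31.
H and L are unchanged.

hsl(9, 31%, 50%)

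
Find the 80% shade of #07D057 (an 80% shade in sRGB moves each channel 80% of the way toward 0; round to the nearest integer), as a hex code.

#012A11

#07D057 is rgb(7, 208, 87).
Lerp each channel 80% toward 0:
  R: 7 − 5.6 = 1.4 → 1
  G: 208 + 0.8×(0−208) = 208 − 166.4 = 41.6 → 42
  B: 87 − 69.6 = 17.4 → 17
rgb(1, 42, 17) = #012A11.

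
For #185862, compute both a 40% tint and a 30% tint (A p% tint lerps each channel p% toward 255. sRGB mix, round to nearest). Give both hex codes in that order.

#185862 is rgb(24, 88, 98).
40% tint:
  R: 24 + 0.4×(255−24) = 24 + 92.4 = 116.4 → 116
  G: 88 + 66.8 = 154.8 → 155
  B: 98 + 0.4×(255−98) = 98 + 62.8 = 160.8 → 161
  → #749BA1
30% tint:
  R: 24 + 0.3×(255−24) = 24 + 69.3 = 93.3 → 93
  G: 88 + 0.3×(255−88) = 88 + 50.1 = 138.1 → 138
  B: 98 + 47.1 = 145.1 → 145
  → #5D8A91

#749BA1, #5D8A91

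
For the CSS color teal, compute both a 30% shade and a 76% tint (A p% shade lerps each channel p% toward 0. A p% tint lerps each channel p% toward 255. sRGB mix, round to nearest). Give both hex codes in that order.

CSS teal is rgb(0, 128, 128).
30% shade:
  R: 0 + 0.3×(0−0) = 0 + 0 = 0 → 0
  G: 128 − 38.4 = 89.6 → 90
  B: 128 + 0.3×(0−128) = 128 − 38.4 = 89.6 → 90
  → #005A5A
76% tint:
  R: 0 + 193.8 = 193.8 → 194
  G: 128 + 96.52 = 224.52 → 225
  B: 128 + 96.52 = 224.52 → 225
  → #C2E1E1

#005A5A, #C2E1E1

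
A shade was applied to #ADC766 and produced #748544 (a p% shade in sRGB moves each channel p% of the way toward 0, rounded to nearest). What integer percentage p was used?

#ADC766 is rgb(173, 199, 102); #748544 is rgb(116, 133, 68).
On the G channel (widest range): 133 ≈ 199 + (p/100)(0 − 199), so p ≈ 100×(133 − 199)/(0 − 199) = -6600/-199 = 33.17.
p = 33 reproduces all three channels after rounding.

33%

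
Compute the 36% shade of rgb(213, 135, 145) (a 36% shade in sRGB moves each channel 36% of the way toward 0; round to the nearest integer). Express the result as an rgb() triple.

A 36% shade moves each channel 36% toward 0:
  R: 213 + 0.36×(0−213) = 213 − 76.68 = 136.32 → 136
  G: 135 − 48.6 = 86.4 → 86
  B: 145 − 52.2 = 92.8 → 93

rgb(136, 86, 93)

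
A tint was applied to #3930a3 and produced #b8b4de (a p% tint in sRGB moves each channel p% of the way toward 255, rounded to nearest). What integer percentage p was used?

#3930a3 is rgb(57, 48, 163); #b8b4de is rgb(184, 180, 222).
On the G channel (widest range): 180 ≈ 48 + (p/100)(255 − 48), so p ≈ 100×(180 − 48)/(255 − 48) = 13200/207 = 63.77.
p = 64 reproduces all three channels after rounding.

64%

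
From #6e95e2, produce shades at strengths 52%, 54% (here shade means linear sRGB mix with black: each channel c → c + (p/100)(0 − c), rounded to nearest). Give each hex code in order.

#6e95e2 is rgb(110, 149, 226).
52%: (110 − 57.2 = 52.8→53, 149 − 77.48 = 71.52→72, 226 − 117.52 = 108.48→108) → #35486c
54%: (110 − 59.4 = 50.6→51, 149 − 80.46 = 68.54→69, 226 − 122.04 = 103.96→104) → #334568

#35486c, #334568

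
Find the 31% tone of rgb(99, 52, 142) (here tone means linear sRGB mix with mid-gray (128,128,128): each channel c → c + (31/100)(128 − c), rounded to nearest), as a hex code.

Lerp each channel 31% toward 128:
  R: 99 + 0.31×(128−99) = 99 + 8.99 = 107.99 → 108
  G: 52 + 0.31×(128−52) = 52 + 23.56 = 75.56 → 76
  B: 142 + 0.31×(128−142) = 142 − 4.34 = 137.66 → 138
rgb(108, 76, 138) = #6c4c8a.

#6c4c8a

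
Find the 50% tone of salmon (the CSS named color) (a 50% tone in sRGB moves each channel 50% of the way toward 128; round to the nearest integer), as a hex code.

#bd8079

CSS salmon is rgb(250, 128, 114).
A 50% tone moves each channel 50% toward 128:
  R: 250 + 0.5×(128−250) = 250 − 61 = 189 → 189
  G: 128 + 0.5×(128−128) = 128 + 0 = 128 → 128
  B: 114 + 0.5×(128−114) = 114 + 7 = 121 → 121
rgb(189, 128, 121) = #bd8079.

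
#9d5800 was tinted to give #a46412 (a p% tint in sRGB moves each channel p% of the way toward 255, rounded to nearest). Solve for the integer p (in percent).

#9d5800 is rgb(157, 88, 0); #a46412 is rgb(164, 100, 18).
On the B channel (widest range): 18 ≈ 0 + (p/100)(255 − 0), so p ≈ 100×(18 − 0)/(255 − 0) = 1800/255 = 7.06.
p = 7 reproduces all three channels after rounding.

7%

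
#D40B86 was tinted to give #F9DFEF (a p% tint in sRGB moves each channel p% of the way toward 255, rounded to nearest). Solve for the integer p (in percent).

#D40B86 is rgb(212, 11, 134); #F9DFEF is rgb(249, 223, 239).
On the G channel (widest range): 223 ≈ 11 + (p/100)(255 − 11), so p ≈ 100×(223 − 11)/(255 − 11) = 21200/244 = 86.89.
p = 87 reproduces all three channels after rounding.

87%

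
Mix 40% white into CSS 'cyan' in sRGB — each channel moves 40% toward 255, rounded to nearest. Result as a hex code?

#66ffff

CSS cyan is rgb(0, 255, 255).
A 40% tint moves each channel 40% toward 255:
  R: 0 + 102 = 102 → 102
  G: 255 + 0.4×(255−255) = 255 + 0 = 255 → 255
  B: 255 + 0 = 255 → 255
rgb(102, 255, 255) = #66ffff.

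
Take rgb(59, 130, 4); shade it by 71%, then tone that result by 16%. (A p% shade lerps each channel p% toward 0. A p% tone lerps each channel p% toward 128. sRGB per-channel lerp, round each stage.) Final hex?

#233415

Per channel, c → c + 0.71(0 − c):
  R: 59 + 0.71×(0−59) = 59 − 41.89 = 17.11 → 17
  G: 130 + 0.71×(0−130) = 130 − 92.3 = 37.7 → 38
  B: 4 + 0.71×(0−4) = 4 − 2.84 = 1.16 → 1
After the shade: rgb(17, 38, 1) = #112601.
A 16% tone moves each channel 16% toward 128:
  R: 17 + 17.76 = 34.76 → 35
  G: 38 + 0.16×(128−38) = 38 + 14.4 = 52.4 → 52
  B: 1 + 20.32 = 21.32 → 21
rgb(35, 52, 21) = #233415.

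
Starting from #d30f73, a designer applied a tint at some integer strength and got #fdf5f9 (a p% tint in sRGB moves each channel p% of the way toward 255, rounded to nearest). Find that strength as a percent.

#d30f73 is rgb(211, 15, 115); #fdf5f9 is rgb(253, 245, 249).
On the G channel (widest range): 245 ≈ 15 + (p/100)(255 − 15), so p ≈ 100×(245 − 15)/(255 − 15) = 23000/240 = 95.83.
p = 96 reproduces all three channels after rounding.

96%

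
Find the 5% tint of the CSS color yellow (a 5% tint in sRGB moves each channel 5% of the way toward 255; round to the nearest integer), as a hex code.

CSS yellow is rgb(255, 255, 0).
Lerp each channel 5% toward 255:
  R: 255 + 0 = 255 → 255
  G: 255 + 0 = 255 → 255
  B: 0 + 0.05×(255−0) = 0 + 12.75 = 12.75 → 13
rgb(255, 255, 13) = #FFFF0D.

#FFFF0D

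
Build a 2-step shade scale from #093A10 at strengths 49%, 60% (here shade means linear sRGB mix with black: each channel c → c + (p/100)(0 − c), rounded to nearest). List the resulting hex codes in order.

#051E08, #041706

#093A10 is rgb(9, 58, 16).
49%: (9 − 4.41 = 4.59→5, 58 − 28.42 = 29.58→30, 16 − 7.84 = 8.16→8) → #051E08
60%: (9 − 5.4 = 3.6→4, 58 − 34.8 = 23.2→23, 16 − 9.6 = 6.4→6) → #041706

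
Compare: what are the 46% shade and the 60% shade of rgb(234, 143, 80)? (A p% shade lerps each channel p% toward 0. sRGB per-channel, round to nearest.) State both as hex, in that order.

46% shade:
  R: 234 + 0.46×(0−234) = 234 − 107.64 = 126.36 → 126
  G: 143 + 0.46×(0−143) = 143 − 65.78 = 77.22 → 77
  B: 80 − 36.8 = 43.2 → 43
  → #7E4D2B
60% shade:
  R: 234 − 140.4 = 93.6 → 94
  G: 143 − 85.8 = 57.2 → 57
  B: 80 + 0.6×(0−80) = 80 − 48 = 32 → 32
  → #5E3920

#7E4D2B, #5E3920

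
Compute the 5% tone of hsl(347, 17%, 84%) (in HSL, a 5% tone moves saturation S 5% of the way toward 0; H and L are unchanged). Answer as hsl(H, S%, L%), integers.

S moves 5% from 17 toward 0: 17 − 0.85 = 16.15 → 16.
H and L are unchanged.

hsl(347, 16%, 84%)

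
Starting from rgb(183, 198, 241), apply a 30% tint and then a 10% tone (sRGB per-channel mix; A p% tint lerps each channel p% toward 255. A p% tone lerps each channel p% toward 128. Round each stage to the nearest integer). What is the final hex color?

#c5cee9

A 30% tint moves each channel 30% toward 255:
  R: 183 + 21.6 = 204.6 → 205
  G: 198 + 0.3×(255−198) = 198 + 17.1 = 215.1 → 215
  B: 241 + 4.2 = 245.2 → 245
After the tint: rgb(205, 215, 245) = #cdd7f5.
A 10% tone moves each channel 10% toward 128:
  R: 205 + 0.1×(128−205) = 205 − 7.7 = 197.3 → 197
  G: 215 + 0.1×(128−215) = 215 − 8.7 = 206.3 → 206
  B: 245 − 11.7 = 233.3 → 233
rgb(197, 206, 233) = #c5cee9.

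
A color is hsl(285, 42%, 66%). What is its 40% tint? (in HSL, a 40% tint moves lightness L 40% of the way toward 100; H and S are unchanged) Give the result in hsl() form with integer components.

L moves 40% from 66 toward 100: 66 + 13.6 = 79.6 → 80.
H and S are unchanged.

hsl(285, 42%, 80%)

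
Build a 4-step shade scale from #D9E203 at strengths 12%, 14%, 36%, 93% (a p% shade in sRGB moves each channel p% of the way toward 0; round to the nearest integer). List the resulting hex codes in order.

#BFC703, #BBC203, #8B9102, #0F1000

#D9E203 is rgb(217, 226, 3).
12%: (217 − 26.04 = 190.96→191, 226 − 27.12 = 198.88→199, 3→3) → #BFC703
14%: (217 − 30.38 = 186.62→187, 226 − 31.64 = 194.36→194, 3→3) → #BBC203
36%: (217 − 78.12 = 138.88→139, 226 − 81.36 = 144.64→145, 3 − 1.08 = 1.92→2) → #8B9102
93%: (217 − 201.81 = 15.19→15, 226 − 210.18 = 15.82→16, 3 − 2.79 = 0.21→0) → #0F1000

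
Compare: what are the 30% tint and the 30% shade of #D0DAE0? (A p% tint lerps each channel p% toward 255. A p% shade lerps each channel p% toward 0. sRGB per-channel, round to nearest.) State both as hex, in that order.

#D0DAE0 is rgb(208, 218, 224).
30% tint:
  R: 208 + 0.3×(255−208) = 208 + 14.1 = 222.1 → 222
  G: 218 + 11.1 = 229.1 → 229
  B: 224 + 0.3×(255−224) = 224 + 9.3 = 233.3 → 233
  → #DEE5E9
30% shade:
  R: 208 + 0.3×(0−208) = 208 − 62.4 = 145.6 → 146
  G: 218 + 0.3×(0−218) = 218 − 65.4 = 152.6 → 153
  B: 224 + 0.3×(0−224) = 224 − 67.2 = 156.8 → 157
  → #92999D

#DEE5E9, #92999D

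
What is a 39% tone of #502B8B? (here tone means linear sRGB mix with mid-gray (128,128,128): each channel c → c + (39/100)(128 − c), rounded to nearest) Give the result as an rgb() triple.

#502B8B is rgb(80, 43, 139).
Per channel, c → c + 0.39(128 − c):
  R: 80 + 0.39×(128−80) = 80 + 18.72 = 98.72 → 99
  G: 43 + 33.15 = 76.15 → 76
  B: 139 + 0.39×(128−139) = 139 − 4.29 = 134.71 → 135

rgb(99, 76, 135)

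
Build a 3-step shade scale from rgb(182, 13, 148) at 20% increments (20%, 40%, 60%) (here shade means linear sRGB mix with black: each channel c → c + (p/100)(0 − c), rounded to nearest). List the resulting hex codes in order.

#920A76, #6D0859, #49053B

20%: (182 − 36.4 = 145.6→146, 13 − 2.6 = 10.4→10, 148 − 29.6 = 118.4→118) → #920A76
40%: (182 − 72.8 = 109.2→109, 13 − 5.2 = 7.8→8, 148 − 59.2 = 88.8→89) → #6D0859
60%: (182 − 109.2 = 72.8→73, 13 − 7.8 = 5.2→5, 148 − 88.8 = 59.2→59) → #49053B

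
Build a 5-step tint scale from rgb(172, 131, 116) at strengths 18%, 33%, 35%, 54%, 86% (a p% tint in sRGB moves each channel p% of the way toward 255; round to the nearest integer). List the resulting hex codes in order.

18%: (172 + 14.94 = 186.94→187, 131 + 22.32 = 153.32→153, 116 + 25.02 = 141.02→141) → #BB998D
33%: (172 + 27.39 = 199.39→199, 131 + 40.92 = 171.92→172, 116 + 45.87 = 161.87→162) → #C7ACA2
35%: (172 + 29.05 = 201.05→201, 131 + 43.4 = 174.4→174, 116 + 48.65 = 164.65→165) → #C9AEA5
54%: (172 + 44.82 = 216.82→217, 131 + 66.96 = 197.96→198, 116 + 75.06 = 191.06→191) → #D9C6BF
86%: (172 + 71.38 = 243.38→243, 131 + 106.64 = 237.64→238, 116 + 119.54 = 235.54→236) → #F3EEEC

#BB998D, #C7ACA2, #C9AEA5, #D9C6BF, #F3EEEC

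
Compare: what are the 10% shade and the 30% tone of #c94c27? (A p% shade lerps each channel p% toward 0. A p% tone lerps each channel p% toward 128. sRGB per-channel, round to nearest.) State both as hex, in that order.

#b54423, #b35c42

#c94c27 is rgb(201, 76, 39).
10% shade:
  R: 201 − 20.1 = 180.9 → 181
  G: 76 − 7.6 = 68.4 → 68
  B: 39 − 3.9 = 35.1 → 35
  → #b54423
30% tone:
  R: 201 − 21.9 = 179.1 → 179
  G: 76 + 0.3×(128−76) = 76 + 15.6 = 91.6 → 92
  B: 39 + 0.3×(128−39) = 39 + 26.7 = 65.7 → 66
  → #b35c42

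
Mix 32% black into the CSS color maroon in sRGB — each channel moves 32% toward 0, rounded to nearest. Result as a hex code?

CSS maroon is rgb(128, 0, 0).
Per channel, c → c + 0.32(0 − c):
  R: 128 + 0.32×(0−128) = 128 − 40.96 = 87.04 → 87
  G: 0 + 0 = 0 → 0
  B: 0 + 0 = 0 → 0
rgb(87, 0, 0) = #570000.

#570000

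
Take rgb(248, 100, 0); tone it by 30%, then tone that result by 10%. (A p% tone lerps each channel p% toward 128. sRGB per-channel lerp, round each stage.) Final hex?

#cc6e2f

Per channel, c → c + 0.3(128 − c):
  R: 248 + 0.3×(128−248) = 248 − 36 = 212 → 212
  G: 100 + 8.4 = 108.4 → 108
  B: 0 + 38.4 = 38.4 → 38
After the tone: rgb(212, 108, 38) = #d46c26.
Lerp each channel 10% toward 128:
  R: 212 + 0.1×(128−212) = 212 − 8.4 = 203.6 → 204
  G: 108 + 2 = 110 → 110
  B: 38 + 0.1×(128−38) = 38 + 9 = 47 → 47
rgb(204, 110, 47) = #cc6e2f.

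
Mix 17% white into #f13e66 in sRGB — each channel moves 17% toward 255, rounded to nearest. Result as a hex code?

#f35f80

#f13e66 is rgb(241, 62, 102).
Per channel, c → c + 0.17(255 − c):
  R: 241 + 2.38 = 243.38 → 243
  G: 62 + 0.17×(255−62) = 62 + 32.81 = 94.81 → 95
  B: 102 + 0.17×(255−102) = 102 + 26.01 = 128.01 → 128
rgb(243, 95, 128) = #f35f80.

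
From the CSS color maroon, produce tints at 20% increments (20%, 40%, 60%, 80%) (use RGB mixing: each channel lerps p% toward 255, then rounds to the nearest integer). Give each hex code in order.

CSS maroon is rgb(128, 0, 0).
20%: (128 + 25.4 = 153.4→153, 0 + 51 = 51→51, 0 + 51 = 51→51) → #993333
40%: (128 + 50.8 = 178.8→179, 0 + 102 = 102→102, 0 + 102 = 102→102) → #b36666
60%: (128 + 76.2 = 204.2→204, 0 + 153 = 153→153, 0 + 153 = 153→153) → #cc9999
80%: (128 + 101.6 = 229.6→230, 0 + 204 = 204→204, 0 + 204 = 204→204) → #e6cccc

#993333, #b36666, #cc9999, #e6cccc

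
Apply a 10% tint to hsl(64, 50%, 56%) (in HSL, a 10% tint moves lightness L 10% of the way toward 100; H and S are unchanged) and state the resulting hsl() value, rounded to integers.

hsl(64, 50%, 60%)

L moves 10% from 56 toward 100: 56 + 4.4 = 60.4 → 60.
H and S are unchanged.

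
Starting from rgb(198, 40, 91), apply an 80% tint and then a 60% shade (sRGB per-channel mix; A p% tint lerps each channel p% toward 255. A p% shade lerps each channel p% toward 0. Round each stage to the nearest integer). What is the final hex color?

#625559

Per channel, c → c + 0.8(255 − c):
  R: 198 + 0.8×(255−198) = 198 + 45.6 = 243.6 → 244
  G: 40 + 172 = 212 → 212
  B: 91 + 0.8×(255−91) = 91 + 131.2 = 222.2 → 222
After the tint: rgb(244, 212, 222) = #F4D4DE.
Per channel, c → c + 0.6(0 − c):
  R: 244 + 0.6×(0−244) = 244 − 146.4 = 97.6 → 98
  G: 212 − 127.2 = 84.8 → 85
  B: 222 − 133.2 = 88.8 → 89
rgb(98, 85, 89) = #625559.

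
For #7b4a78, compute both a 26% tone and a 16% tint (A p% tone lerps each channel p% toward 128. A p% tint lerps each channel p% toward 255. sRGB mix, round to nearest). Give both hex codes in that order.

#7b4a78 is rgb(123, 74, 120).
26% tone:
  R: 123 + 0.26×(128−123) = 123 + 1.3 = 124.3 → 124
  G: 74 + 14.04 = 88.04 → 88
  B: 120 + 0.26×(128−120) = 120 + 2.08 = 122.08 → 122
  → #7c587a
16% tint:
  R: 123 + 0.16×(255−123) = 123 + 21.12 = 144.12 → 144
  G: 74 + 0.16×(255−74) = 74 + 28.96 = 102.96 → 103
  B: 120 + 0.16×(255−120) = 120 + 21.6 = 141.6 → 142
  → #90678e

#7c587a, #90678e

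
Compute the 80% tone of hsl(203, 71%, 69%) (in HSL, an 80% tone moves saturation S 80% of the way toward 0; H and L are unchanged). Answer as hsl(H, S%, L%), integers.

S moves 80% from 71 toward 0: 71 − 56.8 = 14.2 → 14.
H and L are unchanged.

hsl(203, 14%, 69%)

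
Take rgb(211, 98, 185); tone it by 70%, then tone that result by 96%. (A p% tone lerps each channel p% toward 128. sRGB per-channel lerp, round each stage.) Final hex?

#818081

A 70% tone moves each channel 70% toward 128:
  R: 211 + 0.7×(128−211) = 211 − 58.1 = 152.9 → 153
  G: 98 + 0.7×(128−98) = 98 + 21 = 119 → 119
  B: 185 − 39.9 = 145.1 → 145
After the tone: rgb(153, 119, 145) = #997791.
A 96% tone moves each channel 96% toward 128:
  R: 153 − 24 = 129 → 129
  G: 119 + 0.96×(128−119) = 119 + 8.64 = 127.64 → 128
  B: 145 + 0.96×(128−145) = 145 − 16.32 = 128.68 → 129
rgb(129, 128, 129) = #818081.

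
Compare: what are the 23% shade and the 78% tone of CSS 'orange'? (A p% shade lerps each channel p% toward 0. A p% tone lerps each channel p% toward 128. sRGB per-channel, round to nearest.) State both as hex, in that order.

#c47f00, #9c8864

CSS orange is rgb(255, 165, 0).
23% shade:
  R: 255 + 0.23×(0−255) = 255 − 58.65 = 196.35 → 196
  G: 165 + 0.23×(0−165) = 165 − 37.95 = 127.05 → 127
  B: 0 + 0 = 0 → 0
  → #c47f00
78% tone:
  R: 255 + 0.78×(128−255) = 255 − 99.06 = 155.94 → 156
  G: 165 − 28.86 = 136.14 → 136
  B: 0 + 99.84 = 99.84 → 100
  → #9c8864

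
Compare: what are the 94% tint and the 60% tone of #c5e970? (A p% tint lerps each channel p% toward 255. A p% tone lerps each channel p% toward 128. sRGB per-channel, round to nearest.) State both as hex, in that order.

#fcfef6, #9caa7a

#c5e970 is rgb(197, 233, 112).
94% tint:
  R: 197 + 54.52 = 251.52 → 252
  G: 233 + 0.94×(255−233) = 233 + 20.68 = 253.68 → 254
  B: 112 + 0.94×(255−112) = 112 + 134.42 = 246.42 → 246
  → #fcfef6
60% tone:
  R: 197 + 0.6×(128−197) = 197 − 41.4 = 155.6 → 156
  G: 233 − 63 = 170 → 170
  B: 112 + 0.6×(128−112) = 112 + 9.6 = 121.6 → 122
  → #9caa7a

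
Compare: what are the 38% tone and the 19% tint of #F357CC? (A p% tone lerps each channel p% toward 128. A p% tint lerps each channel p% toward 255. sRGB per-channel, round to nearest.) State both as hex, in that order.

#C767AF, #F577D6

#F357CC is rgb(243, 87, 204).
38% tone:
  R: 243 + 0.38×(128−243) = 243 − 43.7 = 199.3 → 199
  G: 87 + 15.58 = 102.58 → 103
  B: 204 − 28.88 = 175.12 → 175
  → #C767AF
19% tint:
  R: 243 + 2.28 = 245.28 → 245
  G: 87 + 0.19×(255−87) = 87 + 31.92 = 118.92 → 119
  B: 204 + 0.19×(255−204) = 204 + 9.69 = 213.69 → 214
  → #F577D6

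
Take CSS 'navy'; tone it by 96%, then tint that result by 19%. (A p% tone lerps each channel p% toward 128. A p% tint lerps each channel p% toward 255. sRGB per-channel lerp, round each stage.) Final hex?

#949498

CSS navy is rgb(0, 0, 128).
A 96% tone moves each channel 96% toward 128:
  R: 0 + 122.88 = 122.88 → 123
  G: 0 + 0.96×(128−0) = 0 + 122.88 = 122.88 → 123
  B: 128 + 0 = 128 → 128
After the tone: rgb(123, 123, 128) = #7B7B80.
Lerp each channel 19% toward 255:
  R: 123 + 25.08 = 148.08 → 148
  G: 123 + 25.08 = 148.08 → 148
  B: 128 + 0.19×(255−128) = 128 + 24.13 = 152.13 → 152
rgb(148, 148, 152) = #949498.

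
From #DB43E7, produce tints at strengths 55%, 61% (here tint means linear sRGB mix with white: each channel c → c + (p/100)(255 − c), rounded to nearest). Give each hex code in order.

#DB43E7 is rgb(219, 67, 231).
55%: (219 + 19.8 = 238.8→239, 67 + 103.4 = 170.4→170, 231 + 13.2 = 244.2→244) → #EFAAF4
61%: (219 + 21.96 = 240.96→241, 67 + 114.68 = 181.68→182, 231 + 14.64 = 245.64→246) → #F1B6F6

#EFAAF4, #F1B6F6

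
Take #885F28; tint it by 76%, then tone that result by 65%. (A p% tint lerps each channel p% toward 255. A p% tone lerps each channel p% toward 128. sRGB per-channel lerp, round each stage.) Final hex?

#885F28 is rgb(136, 95, 40).
Per channel, c → c + 0.76(255 − c):
  R: 136 + 90.44 = 226.44 → 226
  G: 95 + 121.6 = 216.6 → 217
  B: 40 + 0.76×(255−40) = 40 + 163.4 = 203.4 → 203
After the tint: rgb(226, 217, 203) = #E2D9CB.
Per channel, c → c + 0.65(128 − c):
  R: 226 + 0.65×(128−226) = 226 − 63.7 = 162.3 → 162
  G: 217 − 57.85 = 159.15 → 159
  B: 203 − 48.75 = 154.25 → 154
rgb(162, 159, 154) = #A29F9A.

#A29F9A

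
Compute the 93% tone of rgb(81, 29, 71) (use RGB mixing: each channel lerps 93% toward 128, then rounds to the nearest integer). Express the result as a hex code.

Lerp each channel 93% toward 128:
  R: 81 + 43.71 = 124.71 → 125
  G: 29 + 0.93×(128−29) = 29 + 92.07 = 121.07 → 121
  B: 71 + 0.93×(128−71) = 71 + 53.01 = 124.01 → 124
rgb(125, 121, 124) = #7d797c.

#7d797c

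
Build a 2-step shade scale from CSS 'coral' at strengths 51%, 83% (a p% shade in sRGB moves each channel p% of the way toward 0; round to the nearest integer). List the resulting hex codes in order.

#7d3e27, #2b160e

CSS coral is rgb(255, 127, 80).
51%: (255 − 130.05 = 124.95→125, 127 − 64.77 = 62.23→62, 80 − 40.8 = 39.2→39) → #7d3e27
83%: (255 − 211.65 = 43.35→43, 127 − 105.41 = 21.59→22, 80 − 66.4 = 13.6→14) → #2b160e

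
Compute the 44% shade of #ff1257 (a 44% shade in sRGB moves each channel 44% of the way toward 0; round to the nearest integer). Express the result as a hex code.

#ff1257 is rgb(255, 18, 87).
A 44% shade moves each channel 44% toward 0:
  R: 255 + 0.44×(0−255) = 255 − 112.2 = 142.8 → 143
  G: 18 + 0.44×(0−18) = 18 − 7.92 = 10.08 → 10
  B: 87 + 0.44×(0−87) = 87 − 38.28 = 48.72 → 49
rgb(143, 10, 49) = #8f0a31.

#8f0a31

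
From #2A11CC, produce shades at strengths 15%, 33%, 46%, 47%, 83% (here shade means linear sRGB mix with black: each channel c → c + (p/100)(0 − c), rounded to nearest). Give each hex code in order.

#240EAD, #1C0B89, #17096E, #16096C, #070323

#2A11CC is rgb(42, 17, 204).
15%: (42 − 6.3 = 35.7→36, 17 − 2.55 = 14.45→14, 204 − 30.6 = 173.4→173) → #240EAD
33%: (42 − 13.86 = 28.14→28, 17 − 5.61 = 11.39→11, 204 − 67.32 = 136.68→137) → #1C0B89
46%: (42 − 19.32 = 22.68→23, 17 − 7.82 = 9.18→9, 204 − 93.84 = 110.16→110) → #17096E
47%: (42 − 19.74 = 22.26→22, 17 − 7.99 = 9.01→9, 204 − 95.88 = 108.12→108) → #16096C
83%: (42 − 34.86 = 7.14→7, 17 − 14.11 = 2.89→3, 204 − 169.32 = 34.68→35) → #070323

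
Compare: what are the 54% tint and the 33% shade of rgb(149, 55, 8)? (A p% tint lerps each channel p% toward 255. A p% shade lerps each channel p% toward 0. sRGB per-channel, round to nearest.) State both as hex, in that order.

#cea38d, #642505

54% tint:
  R: 149 + 0.54×(255−149) = 149 + 57.24 = 206.24 → 206
  G: 55 + 108 = 163 → 163
  B: 8 + 133.38 = 141.38 → 141
  → #cea38d
33% shade:
  R: 149 − 49.17 = 99.83 → 100
  G: 55 + 0.33×(0−55) = 55 − 18.15 = 36.85 → 37
  B: 8 + 0.33×(0−8) = 8 − 2.64 = 5.36 → 5
  → #642505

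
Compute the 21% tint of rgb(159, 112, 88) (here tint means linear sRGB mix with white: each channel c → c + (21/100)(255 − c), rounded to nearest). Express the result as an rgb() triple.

Per channel, c → c + 0.21(255 − c):
  R: 159 + 20.16 = 179.16 → 179
  G: 112 + 0.21×(255−112) = 112 + 30.03 = 142.03 → 142
  B: 88 + 35.07 = 123.07 → 123

rgb(179, 142, 123)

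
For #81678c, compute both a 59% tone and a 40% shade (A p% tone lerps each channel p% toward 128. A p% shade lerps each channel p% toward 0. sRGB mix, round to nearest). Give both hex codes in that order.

#807685, #4d3e54

#81678c is rgb(129, 103, 140).
59% tone:
  R: 129 − 0.59 = 128.41 → 128
  G: 103 + 14.75 = 117.75 → 118
  B: 140 + 0.59×(128−140) = 140 − 7.08 = 132.92 → 133
  → #807685
40% shade:
  R: 129 − 51.6 = 77.4 → 77
  G: 103 − 41.2 = 61.8 → 62
  B: 140 + 0.4×(0−140) = 140 − 56 = 84 → 84
  → #4d3e54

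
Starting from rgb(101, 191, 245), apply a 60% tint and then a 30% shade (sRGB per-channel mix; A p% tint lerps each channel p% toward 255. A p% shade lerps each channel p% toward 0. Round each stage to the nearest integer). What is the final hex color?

Per channel, c → c + 0.6(255 − c):
  R: 101 + 0.6×(255−101) = 101 + 92.4 = 193.4 → 193
  G: 191 + 0.6×(255−191) = 191 + 38.4 = 229.4 → 229
  B: 245 + 0.6×(255−245) = 245 + 6 = 251 → 251
After the tint: rgb(193, 229, 251) = #C1E5FB.
A 30% shade moves each channel 30% toward 0:
  R: 193 + 0.3×(0−193) = 193 − 57.9 = 135.1 → 135
  G: 229 + 0.3×(0−229) = 229 − 68.7 = 160.3 → 160
  B: 251 + 0.3×(0−251) = 251 − 75.3 = 175.7 → 176
rgb(135, 160, 176) = #87A0B0.

#87A0B0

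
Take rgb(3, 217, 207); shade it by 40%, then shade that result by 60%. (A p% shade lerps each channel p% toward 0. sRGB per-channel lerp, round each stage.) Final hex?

#013432

Per channel, c → c + 0.4(0 − c):
  R: 3 + 0.4×(0−3) = 3 − 1.2 = 1.8 → 2
  G: 217 − 86.8 = 130.2 → 130
  B: 207 + 0.4×(0−207) = 207 − 82.8 = 124.2 → 124
After the shade: rgb(2, 130, 124) = #02827C.
Per channel, c → c + 0.6(0 − c):
  R: 2 + 0.6×(0−2) = 2 − 1.2 = 0.8 → 1
  G: 130 + 0.6×(0−130) = 130 − 78 = 52 → 52
  B: 124 + 0.6×(0−124) = 124 − 74.4 = 49.6 → 50
rgb(1, 52, 50) = #013432.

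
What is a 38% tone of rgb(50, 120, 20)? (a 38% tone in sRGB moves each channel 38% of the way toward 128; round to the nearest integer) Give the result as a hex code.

Per channel, c → c + 0.38(128 − c):
  R: 50 + 29.64 = 79.64 → 80
  G: 120 + 0.38×(128−120) = 120 + 3.04 = 123.04 → 123
  B: 20 + 0.38×(128−20) = 20 + 41.04 = 61.04 → 61
rgb(80, 123, 61) = #507B3D.

#507B3D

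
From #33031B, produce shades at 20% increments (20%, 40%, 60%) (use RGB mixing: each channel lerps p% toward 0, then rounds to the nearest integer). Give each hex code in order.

#290216, #1F0210, #14010B

#33031B is rgb(51, 3, 27).
20%: (51 − 10.2 = 40.8→41, 3 − 0.6 = 2.4→2, 27 − 5.4 = 21.6→22) → #290216
40%: (51 − 20.4 = 30.6→31, 3 − 1.2 = 1.8→2, 27 − 10.8 = 16.2→16) → #1F0210
60%: (51 − 30.6 = 20.4→20, 3 − 1.8 = 1.2→1, 27 − 16.2 = 10.8→11) → #14010B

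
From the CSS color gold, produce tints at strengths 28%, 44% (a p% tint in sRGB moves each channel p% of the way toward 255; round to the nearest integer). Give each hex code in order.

#FFE247, #FFE970

CSS gold is rgb(255, 215, 0).
28%: (255→255, 215 + 11.2 = 226.2→226, 0 + 71.4 = 71.4→71) → #FFE247
44%: (255→255, 215 + 17.6 = 232.6→233, 0 + 112.2 = 112.2→112) → #FFE970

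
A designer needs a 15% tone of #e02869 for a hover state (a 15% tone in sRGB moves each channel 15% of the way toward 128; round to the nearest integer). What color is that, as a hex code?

#e02869 is rgb(224, 40, 105).
Per channel, c → c + 0.15(128 − c):
  R: 224 + 0.15×(128−224) = 224 − 14.4 = 209.6 → 210
  G: 40 + 13.2 = 53.2 → 53
  B: 105 + 0.15×(128−105) = 105 + 3.45 = 108.45 → 108
rgb(210, 53, 108) = #d2356c.

#d2356c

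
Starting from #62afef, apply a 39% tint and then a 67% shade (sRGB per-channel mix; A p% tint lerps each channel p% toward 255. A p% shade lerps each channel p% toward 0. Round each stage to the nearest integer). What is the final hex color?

#344451

#62afef is rgb(98, 175, 239).
A 39% tint moves each channel 39% toward 255:
  R: 98 + 0.39×(255−98) = 98 + 61.23 = 159.23 → 159
  G: 175 + 0.39×(255−175) = 175 + 31.2 = 206.2 → 206
  B: 239 + 6.24 = 245.24 → 245
After the tint: rgb(159, 206, 245) = #9fcef5.
Lerp each channel 67% toward 0:
  R: 159 − 106.53 = 52.47 → 52
  G: 206 − 138.02 = 67.98 → 68
  B: 245 + 0.67×(0−245) = 245 − 164.15 = 80.85 → 81
rgb(52, 68, 81) = #344451.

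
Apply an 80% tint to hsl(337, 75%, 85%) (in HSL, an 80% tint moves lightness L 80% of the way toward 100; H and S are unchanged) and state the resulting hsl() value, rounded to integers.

hsl(337, 75%, 97%)

L moves 80% from 85 toward 100: 85 + 12 = 97 → 97.
H and S are unchanged.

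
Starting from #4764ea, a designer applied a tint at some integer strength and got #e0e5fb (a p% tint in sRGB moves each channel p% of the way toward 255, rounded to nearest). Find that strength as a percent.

#4764ea is rgb(71, 100, 234); #e0e5fb is rgb(224, 229, 251).
On the R channel (widest range): 224 ≈ 71 + (p/100)(255 − 71), so p ≈ 100×(224 − 71)/(255 − 71) = 15300/184 = 83.15.
p = 83 reproduces all three channels after rounding.

83%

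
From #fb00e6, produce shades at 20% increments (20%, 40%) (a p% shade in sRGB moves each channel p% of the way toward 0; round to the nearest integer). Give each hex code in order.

#c900b8, #97008a

#fb00e6 is rgb(251, 0, 230).
20%: (251 − 50.2 = 200.8→201, 0→0, 230 − 46 = 184→184) → #c900b8
40%: (251 − 100.4 = 150.6→151, 0→0, 230 − 92 = 138→138) → #97008a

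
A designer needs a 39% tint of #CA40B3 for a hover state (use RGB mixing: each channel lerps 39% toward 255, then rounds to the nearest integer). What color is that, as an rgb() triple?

rgb(223, 138, 209)

#CA40B3 is rgb(202, 64, 179).
Per channel, c → c + 0.39(255 − c):
  R: 202 + 0.39×(255−202) = 202 + 20.67 = 222.67 → 223
  G: 64 + 74.49 = 138.49 → 138
  B: 179 + 0.39×(255−179) = 179 + 29.64 = 208.64 → 209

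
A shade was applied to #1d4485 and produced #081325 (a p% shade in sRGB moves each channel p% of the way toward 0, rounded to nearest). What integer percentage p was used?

72%

#1d4485 is rgb(29, 68, 133); #081325 is rgb(8, 19, 37).
On the B channel (widest range): 37 ≈ 133 + (p/100)(0 − 133), so p ≈ 100×(37 − 133)/(0 − 133) = -9600/-133 = 72.18.
p = 72 reproduces all three channels after rounding.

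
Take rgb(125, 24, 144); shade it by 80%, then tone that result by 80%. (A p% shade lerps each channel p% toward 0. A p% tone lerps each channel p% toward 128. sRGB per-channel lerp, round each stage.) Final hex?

#6B676C

Per channel, c → c + 0.8(0 − c):
  R: 125 + 0.8×(0−125) = 125 − 100 = 25 → 25
  G: 24 − 19.2 = 4.8 → 5
  B: 144 + 0.8×(0−144) = 144 − 115.2 = 28.8 → 29
After the shade: rgb(25, 5, 29) = #19051D.
An 80% tone moves each channel 80% toward 128:
  R: 25 + 0.8×(128−25) = 25 + 82.4 = 107.4 → 107
  G: 5 + 0.8×(128−5) = 5 + 98.4 = 103.4 → 103
  B: 29 + 0.8×(128−29) = 29 + 79.2 = 108.2 → 108
rgb(107, 103, 108) = #6B676C.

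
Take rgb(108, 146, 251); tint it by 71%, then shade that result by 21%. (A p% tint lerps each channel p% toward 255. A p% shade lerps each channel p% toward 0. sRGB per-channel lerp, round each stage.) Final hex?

#a7b0c9

A 71% tint moves each channel 71% toward 255:
  R: 108 + 0.71×(255−108) = 108 + 104.37 = 212.37 → 212
  G: 146 + 0.71×(255−146) = 146 + 77.39 = 223.39 → 223
  B: 251 + 0.71×(255−251) = 251 + 2.84 = 253.84 → 254
After the tint: rgb(212, 223, 254) = #d4dffe.
A 21% shade moves each channel 21% toward 0:
  R: 212 + 0.21×(0−212) = 212 − 44.52 = 167.48 → 167
  G: 223 − 46.83 = 176.17 → 176
  B: 254 + 0.21×(0−254) = 254 − 53.34 = 200.66 → 201
rgb(167, 176, 201) = #a7b0c9.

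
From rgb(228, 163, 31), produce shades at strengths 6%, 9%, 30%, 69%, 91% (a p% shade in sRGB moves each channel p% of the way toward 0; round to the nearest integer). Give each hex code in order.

#D6991D, #CF941C, #A07216, #47330A, #150F03

6%: (228 − 13.68 = 214.32→214, 163 − 9.78 = 153.22→153, 31 − 1.86 = 29.14→29) → #D6991D
9%: (228 − 20.52 = 207.48→207, 163 − 14.67 = 148.33→148, 31 − 2.79 = 28.21→28) → #CF941C
30%: (228 − 68.4 = 159.6→160, 163 − 48.9 = 114.1→114, 31 − 9.3 = 21.7→22) → #A07216
69%: (228 − 157.32 = 70.68→71, 163 − 112.47 = 50.53→51, 31 − 21.39 = 9.61→10) → #47330A
91%: (228 − 207.48 = 20.52→21, 163 − 148.33 = 14.67→15, 31 − 28.21 = 2.79→3) → #150F03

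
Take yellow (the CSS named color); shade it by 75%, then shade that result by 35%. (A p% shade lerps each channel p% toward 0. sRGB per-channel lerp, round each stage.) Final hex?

CSS yellow is rgb(255, 255, 0).
Lerp each channel 75% toward 0:
  R: 255 + 0.75×(0−255) = 255 − 191.25 = 63.75 → 64
  G: 255 + 0.75×(0−255) = 255 − 191.25 = 63.75 → 64
  B: 0 + 0.75×(0−0) = 0 + 0 = 0 → 0
After the shade: rgb(64, 64, 0) = #404000.
Lerp each channel 35% toward 0:
  R: 64 − 22.4 = 41.6 → 42
  G: 64 + 0.35×(0−64) = 64 − 22.4 = 41.6 → 42
  B: 0 + 0 = 0 → 0
rgb(42, 42, 0) = #2A2A00.

#2A2A00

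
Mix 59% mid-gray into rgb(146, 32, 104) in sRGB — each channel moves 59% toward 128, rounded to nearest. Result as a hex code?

#875976

Lerp each channel 59% toward 128:
  R: 146 + 0.59×(128−146) = 146 − 10.62 = 135.38 → 135
  G: 32 + 0.59×(128−32) = 32 + 56.64 = 88.64 → 89
  B: 104 + 14.16 = 118.16 → 118
rgb(135, 89, 118) = #875976.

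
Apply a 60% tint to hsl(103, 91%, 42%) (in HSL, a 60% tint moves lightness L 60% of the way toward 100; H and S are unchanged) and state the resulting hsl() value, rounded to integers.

L moves 60% from 42 toward 100: 42 + 34.8 = 76.8 → 77.
H and S are unchanged.

hsl(103, 91%, 77%)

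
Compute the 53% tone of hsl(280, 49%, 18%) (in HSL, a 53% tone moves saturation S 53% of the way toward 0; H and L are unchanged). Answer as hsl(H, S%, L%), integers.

hsl(280, 23%, 18%)

S moves 53% from 49 toward 0: 49 − 25.97 = 23.03 → 23.
H and L are unchanged.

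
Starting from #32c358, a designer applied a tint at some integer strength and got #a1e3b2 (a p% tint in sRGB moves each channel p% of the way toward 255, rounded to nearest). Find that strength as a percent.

#32c358 is rgb(50, 195, 88); #a1e3b2 is rgb(161, 227, 178).
On the R channel (widest range): 161 ≈ 50 + (p/100)(255 − 50), so p ≈ 100×(161 − 50)/(255 − 50) = 11100/205 = 54.15.
p = 54 reproduces all three channels after rounding.

54%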